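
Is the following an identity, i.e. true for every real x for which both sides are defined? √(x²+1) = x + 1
No, this is NOT an identity.

Claim: √(x²+1) = x + 1.
Test a specific point where both sides are defined: x = -2.
LHS = √(x²+1) ≈ 2.2361
RHS = x + 1 ≈ -1.0000
Since 2.2361 ≠ -1.0000, the equation fails at this point, so it cannot hold for every real x for which both sides are defined.
(x+1)² = x² + 2x + 1 ≠ x² + 1 unless x = 0.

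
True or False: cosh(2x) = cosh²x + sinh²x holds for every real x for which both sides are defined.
Claim: cosh(2x) = cosh²x + sinh²x.
Reasoning: cosh²x = (e^(2x) + 2 + e^(-2x))/4 and sinh²x = (e^(2x) - 2 + e^(-2x))/4. Adding gives (2e^(2x) + 2e^(-2x))/4 = (e^(2x) + e^(-2x))/2 = cosh(2x).
So the two sides agree for every real x for which both sides are defined.

Conclusion: True.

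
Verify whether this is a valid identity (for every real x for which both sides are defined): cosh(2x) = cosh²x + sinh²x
Yes, this is an identity.

Claim: cosh(2x) = cosh²x + sinh²x.
Reasoning: cosh²x = (e^(2x) + 2 + e^(-2x))/4 and sinh²x = (e^(2x) - 2 + e^(-2x))/4. Adding gives (2e^(2x) + 2e^(-2x))/4 = (e^(2x) + e^(-2x))/2 = cosh(2x).
So the two sides agree for every real x for which both sides are defined.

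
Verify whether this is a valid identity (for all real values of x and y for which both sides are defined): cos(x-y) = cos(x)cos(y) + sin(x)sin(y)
Yes, this is an identity.

Claim: cos(x-y) = cos(x)cos(y) + sin(x)sin(y).
Reasoning: Replace y by -y in cos(x+y) = cos(x)cos(y) - sin(x)sin(y) and use cos(-y) = cos(y), sin(-y) = -sin(y): cos(x-y) = cos(x)cos(y) + sin(x)sin(y).
So the two sides agree for all real values of x and y for which both sides are defined.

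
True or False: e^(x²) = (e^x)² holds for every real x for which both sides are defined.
Claim: e^(x²) = (e^x)².
Test a specific point where both sides are defined: x = -1.
LHS = e^(x²) ≈ 2.7183
RHS = (e^x)² ≈ 0.1353
Since 2.7183 ≠ 0.1353, the equation fails at this point, so it cannot hold for every real x for which both sides are defined.
(e^x)² = e^(2x), and 2x ≠ x² in general.

Conclusion: False.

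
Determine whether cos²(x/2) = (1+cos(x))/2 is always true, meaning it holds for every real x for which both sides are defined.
Claim: cos²(x/2) = (1+cos(x))/2.
Reasoning: Use cos(2θ) = 2cos²θ - 1 with θ = x/2: cos(x) = 2cos²(x/2) - 1. Solving for cos²(x/2) gives (1 + cos(x))/2.
So the two sides agree for every real x for which both sides are defined.

Conclusion: Yes, this is an identity.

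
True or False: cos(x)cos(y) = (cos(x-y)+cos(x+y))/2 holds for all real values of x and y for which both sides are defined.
Claim: cos(x)cos(y) = (cos(x-y)+cos(x+y))/2.
Reasoning: cos(x-y) = cos(x)cos(y) + sin(x)sin(y) and cos(x+y) = cos(x)cos(y) - sin(x)sin(y). Adding, cos(x-y) + cos(x+y) = 2cos(x)cos(y); divide by 2.
So the two sides agree for all real values of x and y for which both sides are defined.

Conclusion: True.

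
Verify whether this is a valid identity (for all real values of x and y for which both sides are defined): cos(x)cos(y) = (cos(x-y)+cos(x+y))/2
Yes, this is an identity.

Claim: cos(x)cos(y) = (cos(x-y)+cos(x+y))/2.
Reasoning: cos(x-y) = cos(x)cos(y) + sin(x)sin(y) and cos(x+y) = cos(x)cos(y) - sin(x)sin(y). Adding, cos(x-y) + cos(x+y) = 2cos(x)cos(y); divide by 2.
So the two sides agree for all real values of x and y for which both sides are defined.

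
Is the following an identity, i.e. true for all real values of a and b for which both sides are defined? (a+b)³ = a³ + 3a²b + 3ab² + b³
Claim: (a+b)³ = a³ + 3a²b + 3ab² + b³.
Reasoning: (a+b)³ = (a+b)(a+b)² = (a+b)(a² + 2ab + b²) = a³ + 2a²b + ab² + a²b + 2ab² + b³ = a³ + 3a²b + 3ab² + b³.
So the two sides agree for all real values of a and b for which both sides are defined.

Conclusion: Yes, this is an identity.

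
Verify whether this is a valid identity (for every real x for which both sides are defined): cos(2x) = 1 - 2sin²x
Yes, this is an identity.

Claim: cos(2x) = 1 - 2sin²x.
Reasoning: cos(2x) = cos²x - sin²x. Replace cos²x by 1 - sin²x: (1 - sin²x) - sin²x = 1 - 2sin²x.
So the two sides agree for every real x for which both sides are defined.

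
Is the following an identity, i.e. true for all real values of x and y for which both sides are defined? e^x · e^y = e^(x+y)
Yes, this is an identity.

Claim: e^x · e^y = e^(x+y).
Reasoning: This is the law of exponents for a common base: multiplying powers adds exponents. E.g. from the series, (Σ x^j/j!)(Σ y^k/k!) = Σ_m (Σ_{j+k=m} x^j y^k/(j!k!)) = Σ_m (x+y)^m/m! by the binomial theorem.
So the two sides agree for all real values of x and y for which both sides are defined.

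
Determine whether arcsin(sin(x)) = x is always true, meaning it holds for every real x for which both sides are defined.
No, this is NOT an identity.

Claim: arcsin(sin(x)) = x.
Test a specific point where both sides are defined: x = π.
LHS = arcsin(sin(x)) ≈ 0.0000
RHS = x ≈ 3.1416
Since 0.0000 ≠ 3.1416, the equation fails at this point, so it cannot hold for every real x for which both sides are defined.
arcsin only returns values in [-π/2, π/2], so arcsin(sin(x)) = x holds only for x in that interval, not for all real x.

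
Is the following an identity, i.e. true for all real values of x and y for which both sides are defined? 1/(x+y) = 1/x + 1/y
No, this is NOT an identity.

Claim: 1/(x+y) = 1/x + 1/y.
Test a specific point where both sides are defined: x = 3/2, y = 3/2.
LHS = 1/(x+y) ≈ 0.3333
RHS = 1/x + 1/y ≈ 1.3333
Since 0.3333 ≠ 1.3333, the equation fails at this point, so it cannot hold for all real values of x and y for which both sides are defined.
1/x + 1/y = (x+y)/(xy), which is not 1/(x+y).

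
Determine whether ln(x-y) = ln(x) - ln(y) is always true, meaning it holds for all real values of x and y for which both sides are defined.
Claim: ln(x-y) = ln(x) - ln(y).
Test a specific point where both sides are defined: x = 3, y = 1/2.
LHS = ln(x-y) ≈ 0.9163
RHS = ln(x) - ln(y) ≈ 1.7918
Since 0.9163 ≠ 1.7918, the equation fails at this point, so it cannot hold for all real values of x and y for which both sides are defined.
ln(x) - ln(y) = ln(x/y), not ln(x-y).

Conclusion: No, this is NOT an identity.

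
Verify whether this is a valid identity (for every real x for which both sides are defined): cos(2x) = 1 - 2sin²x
Claim: cos(2x) = 1 - 2sin²x.
Reasoning: cos(2x) = cos²x - sin²x. Replace cos²x by 1 - sin²x: (1 - sin²x) - sin²x = 1 - 2sin²x.
So the two sides agree for every real x for which both sides are defined.

Conclusion: Yes, this is an identity.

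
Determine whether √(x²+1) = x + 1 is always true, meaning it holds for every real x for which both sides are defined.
No, this is NOT an identity.

Claim: √(x²+1) = x + 1.
Test a specific point where both sides are defined: x = -1.
LHS = √(x²+1) ≈ 1.4142
RHS = x + 1 ≈ 0.0000
Since 1.4142 ≠ 0.0000, the equation fails at this point, so it cannot hold for every real x for which both sides are defined.
(x+1)² = x² + 2x + 1 ≠ x² + 1 unless x = 0.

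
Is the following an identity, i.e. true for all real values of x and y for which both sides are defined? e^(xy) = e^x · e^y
No, this is NOT an identity.

Claim: e^(xy) = e^x · e^y.
Test a specific point where both sides are defined: x = 3, y = 2.
LHS = e^(xy) ≈ 403.4288
RHS = e^x · e^y ≈ 148.4132
Since 403.4288 ≠ 148.4132, the equation fails at this point, so it cannot hold for all real values of x and y for which both sides are defined.
e^x · e^y = e^(x+y), not e^(xy).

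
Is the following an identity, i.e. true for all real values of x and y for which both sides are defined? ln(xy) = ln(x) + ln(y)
Yes, this is an identity.

Claim: ln(xy) = ln(x) + ln(y).
Reasoning: Both sides are simultaneously defined only when x, y > 0. Write x = e^p, y = e^q (p = ln x, q = ln y). Then xy = e^p · e^q = e^(p+q), so ln(xy) = p + q = ln(x) + ln(y).
So the two sides agree for all real values of x and y for which both sides are defined.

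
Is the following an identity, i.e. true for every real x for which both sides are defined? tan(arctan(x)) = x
Yes, this is an identity.

Claim: tan(arctan(x)) = x.
Reasoning: For every real x, arctan(x) is by definition the angle in (-π/2, π/2) whose tangent equals x. Taking the tangent of that angle returns x.
So the two sides agree for every real x for which both sides are defined.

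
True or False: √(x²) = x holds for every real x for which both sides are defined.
Claim: √(x²) = x.
Test a specific point where both sides are defined: x = -1.
LHS = √(x²) ≈ 1.0000
RHS = x ≈ -1.0000
Since 1.0000 ≠ -1.0000, the equation fails at this point, so it cannot hold for every real x for which both sides are defined.
√(x²) = |x|, which differs from x whenever x < 0 (both sides are defined for every real x).

Conclusion: False.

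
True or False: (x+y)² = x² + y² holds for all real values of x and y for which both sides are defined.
Claim: (x+y)² = x² + y².
Test a specific point where both sides are defined: x = -2, y = -3.
LHS = (x+y)² ≈ 25.0000
RHS = x² + y² ≈ 13.0000
Since 25.0000 ≠ 13.0000, the equation fails at this point, so it cannot hold for all real values of x and y for which both sides are defined.
The correct expansion is (x+y)² = x² + 2xy + y²; the cross term 2xy is missing.

Conclusion: False.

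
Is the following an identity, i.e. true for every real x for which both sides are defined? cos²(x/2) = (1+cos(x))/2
Claim: cos²(x/2) = (1+cos(x))/2.
Reasoning: Use cos(2θ) = 2cos²θ - 1 with θ = x/2: cos(x) = 2cos²(x/2) - 1. Solving for cos²(x/2) gives (1 + cos(x))/2.
So the two sides agree for every real x for which both sides are defined.

Conclusion: Yes, this is an identity.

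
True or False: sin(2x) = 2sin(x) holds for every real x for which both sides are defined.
False.

Claim: sin(2x) = 2sin(x).
Test a specific point where both sides are defined: x = -π/4.
LHS = sin(2x) ≈ -1.0000
RHS = 2sin(x) ≈ -1.4142
Since -1.0000 ≠ -1.4142, the equation fails at this point, so it cannot hold for every real x for which both sides are defined.
The correct double-angle formula is sin(2x) = 2sin(x)cos(x).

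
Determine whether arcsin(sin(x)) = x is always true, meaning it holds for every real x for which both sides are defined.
No, this is NOT an identity.

Claim: arcsin(sin(x)) = x.
Test a specific point where both sides are defined: x = π.
LHS = arcsin(sin(x)) ≈ 0.0000
RHS = x ≈ 3.1416
Since 0.0000 ≠ 3.1416, the equation fails at this point, so it cannot hold for every real x for which both sides are defined.
arcsin only returns values in [-π/2, π/2], so arcsin(sin(x)) = x holds only for x in that interval, not for all real x.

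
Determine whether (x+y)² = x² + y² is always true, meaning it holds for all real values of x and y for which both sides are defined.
No, this is NOT an identity.

Claim: (x+y)² = x² + y².
Test a specific point where both sides are defined: x = -2, y = -1.
LHS = (x+y)² ≈ 9.0000
RHS = x² + y² ≈ 5.0000
Since 9.0000 ≠ 5.0000, the equation fails at this point, so it cannot hold for all real values of x and y for which both sides are defined.
The correct expansion is (x+y)² = x² + 2xy + y²; the cross term 2xy is missing.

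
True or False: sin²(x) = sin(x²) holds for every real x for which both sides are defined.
Claim: sin²(x) = sin(x²).
Test a specific point where both sides are defined: x = π/6.
LHS = sin²(x) ≈ 0.2500
RHS = sin(x²) ≈ 0.2707
Since 0.2500 ≠ 0.2707, the equation fails at this point, so it cannot hold for every real x for which both sides are defined.
sin²(x) means (sin x)², squaring the output; sin(x²) squares the input. These are different functions.

Conclusion: False.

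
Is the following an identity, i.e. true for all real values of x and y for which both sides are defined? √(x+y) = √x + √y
Claim: √(x+y) = √x + √y.
Test a specific point where both sides are defined: x = 3, y = 5.
LHS = √(x+y) ≈ 2.8284
RHS = √x + √y ≈ 3.9681
Since 2.8284 ≠ 3.9681, the equation fails at this point, so it cannot hold for all real values of x and y for which both sides are defined.
Squaring the right side gives x + 2√(xy) + y, not x + y.

Conclusion: No, this is NOT an identity.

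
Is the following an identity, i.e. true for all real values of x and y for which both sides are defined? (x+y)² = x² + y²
Claim: (x+y)² = x² + y².
Test a specific point where both sides are defined: x = 3/2, y = 4.
LHS = (x+y)² ≈ 30.2500
RHS = x² + y² ≈ 18.2500
Since 30.2500 ≠ 18.2500, the equation fails at this point, so it cannot hold for all real values of x and y for which both sides are defined.
The correct expansion is (x+y)² = x² + 2xy + y²; the cross term 2xy is missing.

Conclusion: No, this is NOT an identity.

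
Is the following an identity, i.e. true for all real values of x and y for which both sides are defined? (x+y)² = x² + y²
No, this is NOT an identity.

Claim: (x+y)² = x² + y².
Test a specific point where both sides are defined: x = 3, y = 2.
LHS = (x+y)² ≈ 25.0000
RHS = x² + y² ≈ 13.0000
Since 25.0000 ≠ 13.0000, the equation fails at this point, so it cannot hold for all real values of x and y for which both sides are defined.
The correct expansion is (x+y)² = x² + 2xy + y²; the cross term 2xy is missing.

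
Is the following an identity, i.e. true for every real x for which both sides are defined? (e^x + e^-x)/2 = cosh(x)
Claim: (e^x + e^-x)/2 = cosh(x).
Reasoning: This is exactly the definition of the hyperbolic cosine: cosh(x) := (e^x + e^-x)/2.
So the two sides agree for every real x for which both sides are defined.

Conclusion: Yes, this is an identity.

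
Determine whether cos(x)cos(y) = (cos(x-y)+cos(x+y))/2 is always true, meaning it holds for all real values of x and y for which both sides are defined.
Claim: cos(x)cos(y) = (cos(x-y)+cos(x+y))/2.
Reasoning: cos(x-y) = cos(x)cos(y) + sin(x)sin(y) and cos(x+y) = cos(x)cos(y) - sin(x)sin(y). Adding, cos(x-y) + cos(x+y) = 2cos(x)cos(y); divide by 2.
So the two sides agree for all real values of x and y for which both sides are defined.

Conclusion: Yes, this is an identity.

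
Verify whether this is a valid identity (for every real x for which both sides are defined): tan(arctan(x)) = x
Yes, this is an identity.

Claim: tan(arctan(x)) = x.
Reasoning: For every real x, arctan(x) is by definition the angle in (-π/2, π/2) whose tangent equals x. Taking the tangent of that angle returns x.
So the two sides agree for every real x for which both sides are defined.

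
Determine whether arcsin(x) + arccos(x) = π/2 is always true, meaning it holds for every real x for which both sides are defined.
Yes, this is an identity.

Claim: arcsin(x) + arccos(x) = π/2.
Reasoning: Both sides are defined for -1 ≤ x ≤ 1. Let θ = arcsin(x), so sin θ = x and θ ∈ [-π/2, π/2]. Then cos(π/2 - θ) = sin θ = x and π/2 - θ ∈ [0, π], which is exactly the range of arccos, so arccos(x) = π/2 - θ. Adding: arcsin(x) + arccos(x) = θ + (π/2 - θ) = π/2.
So the two sides agree for every real x for which both sides are defined.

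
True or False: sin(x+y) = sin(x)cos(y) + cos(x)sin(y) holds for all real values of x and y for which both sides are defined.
Claim: sin(x+y) = sin(x)cos(y) + cos(x)sin(y).
Reasoning: By Euler's formula e^(i(x+y)) = e^(ix)·e^(iy) = (cos x + i·sin x)(cos y + i·sin y). The imaginary part of the left side is sin(x+y); the imaginary part of the product is sin(x)cos(y) + cos(x)sin(y).
So the two sides agree for all real values of x and y for which both sides are defined.

Conclusion: True.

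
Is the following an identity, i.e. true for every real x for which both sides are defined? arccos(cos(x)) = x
Claim: arccos(cos(x)) = x.
Test a specific point where both sides are defined: x = -π/4.
LHS = arccos(cos(x)) ≈ 0.7854
RHS = x ≈ -0.7854
Since 0.7854 ≠ -0.7854, the equation fails at this point, so it cannot hold for every real x for which both sides are defined.
arccos only returns values in [0, π], so arccos(cos(x)) = x holds only for x in that interval, not for all real x.

Conclusion: No, this is NOT an identity.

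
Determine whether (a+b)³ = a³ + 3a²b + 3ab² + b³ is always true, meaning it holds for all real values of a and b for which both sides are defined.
Yes, this is an identity.

Claim: (a+b)³ = a³ + 3a²b + 3ab² + b³.
Reasoning: (a+b)³ = (a+b)(a+b)² = (a+b)(a² + 2ab + b²) = a³ + 2a²b + ab² + a²b + 2ab² + b³ = a³ + 3a²b + 3ab² + b³.
So the two sides agree for all real values of a and b for which both sides are defined.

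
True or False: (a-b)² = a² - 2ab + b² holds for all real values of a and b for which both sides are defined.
Claim: (a-b)² = a² - 2ab + b².
Reasoning: Expand: (a-b)² = (a-b)(a-b) = a·a - a·b - b·a + b·b = a² - 2ab + b².
So the two sides agree for all real values of a and b for which both sides are defined.

Conclusion: True.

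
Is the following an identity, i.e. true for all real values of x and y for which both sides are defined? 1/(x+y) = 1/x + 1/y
No, this is NOT an identity.

Claim: 1/(x+y) = 1/x + 1/y.
Test a specific point where both sides are defined: x = -3, y = 4.
LHS = 1/(x+y) ≈ 1.0000
RHS = 1/x + 1/y ≈ -0.0833
Since 1.0000 ≠ -0.0833, the equation fails at this point, so it cannot hold for all real values of x and y for which both sides are defined.
1/x + 1/y = (x+y)/(xy), which is not 1/(x+y).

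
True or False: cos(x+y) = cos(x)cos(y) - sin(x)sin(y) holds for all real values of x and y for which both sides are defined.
Claim: cos(x+y) = cos(x)cos(y) - sin(x)sin(y).
Reasoning: By Euler's formula e^(i(x+y)) = e^(ix)·e^(iy) = (cos x + i·sin x)(cos y + i·sin y). The real part of the left side is cos(x+y); the real part of the product is cos(x)cos(y) - sin(x)sin(y) (since i·i = -1).
So the two sides agree for all real values of x and y for which both sides are defined.

Conclusion: True.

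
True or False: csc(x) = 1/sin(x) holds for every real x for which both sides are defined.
Claim: csc(x) = 1/sin(x).
Reasoning: csc(x) is by definition the reciprocal of sin(x), wherever sin(x) ≠ 0.
So the two sides agree for every real x for which both sides are defined.

Conclusion: True.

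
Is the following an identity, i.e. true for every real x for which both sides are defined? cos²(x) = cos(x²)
Claim: cos²(x) = cos(x²).
Test a specific point where both sides are defined: x = -π/3.
LHS = cos²(x) ≈ 0.2500
RHS = cos(x²) ≈ 0.4566
Since 0.2500 ≠ 0.4566, the equation fails at this point, so it cannot hold for every real x for which both sides are defined.
cos²(x) means (cos x)², squaring the output; cos(x²) squares the input. These are different functions.

Conclusion: No, this is NOT an identity.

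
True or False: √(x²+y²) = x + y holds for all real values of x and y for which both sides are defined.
False.

Claim: √(x²+y²) = x + y.
Test a specific point where both sides are defined: x = 4, y = 3.
LHS = √(x²+y²) ≈ 5.0000
RHS = x + y ≈ 7.0000
Since 5.0000 ≠ 7.0000, the equation fails at this point, so it cannot hold for all real values of x and y for which both sides are defined.
(x+y)² = x² + 2xy + y², not x² + y², so the square root does not split this way.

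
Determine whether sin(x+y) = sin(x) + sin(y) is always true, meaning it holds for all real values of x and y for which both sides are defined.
No, this is NOT an identity.

Claim: sin(x+y) = sin(x) + sin(y).
Test a specific point where both sides are defined: x = π/2, y = -π/3.
LHS = sin(x+y) ≈ 0.5000
RHS = sin(x) + sin(y) ≈ 0.1340
Since 0.5000 ≠ 0.1340, the equation fails at this point, so it cannot hold for all real values of x and y for which both sides are defined.
The correct expansion is sin(x+y) = sin(x)cos(y) + cos(x)sin(y); sine is not additive.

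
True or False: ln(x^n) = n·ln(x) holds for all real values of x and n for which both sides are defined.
True.

Claim: ln(x^n) = n·ln(x).
Reasoning: The right side requires x > 0. For x > 0, x^n = (e^(ln x))^n = e^(n·ln x), so taking ln of both sides gives ln(x^n) = n·ln(x).
So the two sides agree for all real values of x and n for which both sides are defined.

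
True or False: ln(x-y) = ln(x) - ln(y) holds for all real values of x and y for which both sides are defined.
Claim: ln(x-y) = ln(x) - ln(y).
Test a specific point where both sides are defined: x = 3, y = 1.
LHS = ln(x-y) ≈ 0.6931
RHS = ln(x) - ln(y) ≈ 1.0986
Since 0.6931 ≠ 1.0986, the equation fails at this point, so it cannot hold for all real values of x and y for which both sides are defined.
ln(x) - ln(y) = ln(x/y), not ln(x-y).

Conclusion: False.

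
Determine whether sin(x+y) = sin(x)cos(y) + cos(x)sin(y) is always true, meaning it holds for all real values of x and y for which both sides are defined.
Yes, this is an identity.

Claim: sin(x+y) = sin(x)cos(y) + cos(x)sin(y).
Reasoning: By Euler's formula e^(i(x+y)) = e^(ix)·e^(iy) = (cos x + i·sin x)(cos y + i·sin y). The imaginary part of the left side is sin(x+y); the imaginary part of the product is sin(x)cos(y) + cos(x)sin(y).
So the two sides agree for all real values of x and y for which both sides are defined.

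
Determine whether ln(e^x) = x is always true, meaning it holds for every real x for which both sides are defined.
Claim: ln(e^x) = x.
Reasoning: ln is the inverse of the exponential: ln(e^x) asks for the exponent p with e^p = e^x, and since e^p is one-to-one that exponent is p = x.
So the two sides agree for every real x for which both sides are defined.

Conclusion: Yes, this is an identity.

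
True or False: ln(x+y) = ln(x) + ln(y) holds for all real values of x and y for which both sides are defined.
Claim: ln(x+y) = ln(x) + ln(y).
Test a specific point where both sides are defined: x = 5, y = 5.
LHS = ln(x+y) ≈ 2.3026
RHS = ln(x) + ln(y) ≈ 3.2189
Since 2.3026 ≠ 3.2189, the equation fails at this point, so it cannot hold for all real values of x and y for which both sides are defined.
ln(x) + ln(y) = ln(xy), not ln(x+y).

Conclusion: False.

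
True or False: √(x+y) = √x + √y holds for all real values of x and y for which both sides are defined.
Claim: √(x+y) = √x + √y.
Test a specific point where both sides are defined: x = 5, y = 4.
LHS = √(x+y) ≈ 3.0000
RHS = √x + √y ≈ 4.2361
Since 3.0000 ≠ 4.2361, the equation fails at this point, so it cannot hold for all real values of x and y for which both sides are defined.
Squaring the right side gives x + 2√(xy) + y, not x + y.

Conclusion: False.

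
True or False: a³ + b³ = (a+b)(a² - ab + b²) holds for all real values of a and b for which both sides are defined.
True.

Claim: a³ + b³ = (a+b)(a² - ab + b²).
Reasoning: Expand the right side: (a+b)(a² - ab + b²) = a³ - a²b + ab² + a²b - ab² + b³ = a³ + b³ (the middle terms cancel in pairs).
So the two sides agree for all real values of a and b for which both sides are defined.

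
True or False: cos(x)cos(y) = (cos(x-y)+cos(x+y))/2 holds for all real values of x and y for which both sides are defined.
True.

Claim: cos(x)cos(y) = (cos(x-y)+cos(x+y))/2.
Reasoning: cos(x-y) = cos(x)cos(y) + sin(x)sin(y) and cos(x+y) = cos(x)cos(y) - sin(x)sin(y). Adding, cos(x-y) + cos(x+y) = 2cos(x)cos(y); divide by 2.
So the two sides agree for all real values of x and y for which both sides are defined.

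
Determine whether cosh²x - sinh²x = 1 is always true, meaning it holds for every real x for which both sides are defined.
Yes, this is an identity.

Claim: cosh²x - sinh²x = 1.
Reasoning: With cosh(x) = (e^x + e^-x)/2 and sinh(x) = (e^x - e^-x)/2: cosh²x = (e^(2x) + 2 + e^(-2x))/4 and sinh²x = (e^(2x) - 2 + e^(-2x))/4. Subtracting leaves 4/4 = 1.
So the two sides agree for every real x for which both sides are defined.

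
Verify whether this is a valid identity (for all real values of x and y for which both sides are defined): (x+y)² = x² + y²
No, this is NOT an identity.

Claim: (x+y)² = x² + y².
Test a specific point where both sides are defined: x = 1, y = -2.
LHS = (x+y)² ≈ 1.0000
RHS = x² + y² ≈ 5.0000
Since 1.0000 ≠ 5.0000, the equation fails at this point, so it cannot hold for all real values of x and y for which both sides are defined.
The correct expansion is (x+y)² = x² + 2xy + y²; the cross term 2xy is missing.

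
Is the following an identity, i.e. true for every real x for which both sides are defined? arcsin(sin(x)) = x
No, this is NOT an identity.

Claim: arcsin(sin(x)) = x.
Test a specific point where both sides are defined: x = π.
LHS = arcsin(sin(x)) ≈ 0.0000
RHS = x ≈ 3.1416
Since 0.0000 ≠ 3.1416, the equation fails at this point, so it cannot hold for every real x for which both sides are defined.
arcsin only returns values in [-π/2, π/2], so arcsin(sin(x)) = x holds only for x in that interval, not for all real x.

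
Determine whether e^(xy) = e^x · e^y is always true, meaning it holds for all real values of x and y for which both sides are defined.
No, this is NOT an identity.

Claim: e^(xy) = e^x · e^y.
Test a specific point where both sides are defined: x = -3, y = 5.
LHS = e^(xy) ≈ 0.0000
RHS = e^x · e^y ≈ 7.3891
Since 0.0000 ≠ 7.3891, the equation fails at this point, so it cannot hold for all real values of x and y for which both sides are defined.
e^x · e^y = e^(x+y), not e^(xy).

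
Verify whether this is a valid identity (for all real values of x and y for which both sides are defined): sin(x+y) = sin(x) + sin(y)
No, this is NOT an identity.

Claim: sin(x+y) = sin(x) + sin(y).
Test a specific point where both sides are defined: x = 3π/4, y = -π/3.
LHS = sin(x+y) ≈ 0.9659
RHS = sin(x) + sin(y) ≈ -0.1589
Since 0.9659 ≠ -0.1589, the equation fails at this point, so it cannot hold for all real values of x and y for which both sides are defined.
The correct expansion is sin(x+y) = sin(x)cos(y) + cos(x)sin(y); sine is not additive.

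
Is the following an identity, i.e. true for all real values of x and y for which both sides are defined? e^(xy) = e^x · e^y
No, this is NOT an identity.

Claim: e^(xy) = e^x · e^y.
Test a specific point where both sides are defined: x = -3, y = 3/2.
LHS = e^(xy) ≈ 0.0111
RHS = e^x · e^y ≈ 0.2231
Since 0.0111 ≠ 0.2231, the equation fails at this point, so it cannot hold for all real values of x and y for which both sides are defined.
e^x · e^y = e^(x+y), not e^(xy).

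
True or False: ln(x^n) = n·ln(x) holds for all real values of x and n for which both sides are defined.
True.

Claim: ln(x^n) = n·ln(x).
Reasoning: The right side requires x > 0. For x > 0, x^n = (e^(ln x))^n = e^(n·ln x), so taking ln of both sides gives ln(x^n) = n·ln(x).
So the two sides agree for all real values of x and n for which both sides are defined.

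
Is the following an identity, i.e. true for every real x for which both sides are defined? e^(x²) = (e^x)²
No, this is NOT an identity.

Claim: e^(x²) = (e^x)².
Test a specific point where both sides are defined: x = -1.
LHS = e^(x²) ≈ 2.7183
RHS = (e^x)² ≈ 0.1353
Since 2.7183 ≠ 0.1353, the equation fails at this point, so it cannot hold for every real x for which both sides are defined.
(e^x)² = e^(2x), and 2x ≠ x² in general.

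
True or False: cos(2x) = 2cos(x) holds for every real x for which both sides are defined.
False.

Claim: cos(2x) = 2cos(x).
Test a specific point where both sides are defined: x = 2π/3.
LHS = cos(2x) ≈ -0.5000
RHS = 2cos(x) ≈ -1.0000
Since -0.5000 ≠ -1.0000, the equation fails at this point, so it cannot hold for every real x for which both sides are defined.
The correct double-angle formula is cos(2x) = cos²x - sin²x.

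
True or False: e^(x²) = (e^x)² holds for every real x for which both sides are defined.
Claim: e^(x²) = (e^x)².
Test a specific point where both sides are defined: x = 3.
LHS = e^(x²) ≈ 8103.0839
RHS = (e^x)² ≈ 403.4288
Since 8103.0839 ≠ 403.4288, the equation fails at this point, so it cannot hold for every real x for which both sides are defined.
(e^x)² = e^(2x), and 2x ≠ x² in general.

Conclusion: False.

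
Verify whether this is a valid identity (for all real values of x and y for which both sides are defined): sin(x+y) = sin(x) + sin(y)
No, this is NOT an identity.

Claim: sin(x+y) = sin(x) + sin(y).
Test a specific point where both sides are defined: x = 2π/3, y = π/4.
LHS = sin(x+y) ≈ 0.2588
RHS = sin(x) + sin(y) ≈ 1.5731
Since 0.2588 ≠ 1.5731, the equation fails at this point, so it cannot hold for all real values of x and y for which both sides are defined.
The correct expansion is sin(x+y) = sin(x)cos(y) + cos(x)sin(y); sine is not additive.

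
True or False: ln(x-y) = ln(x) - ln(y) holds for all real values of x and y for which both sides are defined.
False.

Claim: ln(x-y) = ln(x) - ln(y).
Test a specific point where both sides are defined: x = 4, y = 3.
LHS = ln(x-y) ≈ 0.0000
RHS = ln(x) - ln(y) ≈ 0.2877
Since 0.0000 ≠ 0.2877, the equation fails at this point, so it cannot hold for all real values of x and y for which both sides are defined.
ln(x) - ln(y) = ln(x/y), not ln(x-y).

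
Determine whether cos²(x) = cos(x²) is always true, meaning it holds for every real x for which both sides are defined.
Claim: cos²(x) = cos(x²).
Test a specific point where both sides are defined: x = -π/2.
LHS = cos²(x) ≈ 0.0000
RHS = cos(x²) ≈ -0.7812
Since 0.0000 ≠ -0.7812, the equation fails at this point, so it cannot hold for every real x for which both sides are defined.
cos²(x) means (cos x)², squaring the output; cos(x²) squares the input. These are different functions.

Conclusion: No, this is NOT an identity.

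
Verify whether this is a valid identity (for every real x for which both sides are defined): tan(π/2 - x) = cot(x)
Yes, this is an identity.

Claim: tan(π/2 - x) = cot(x).
Reasoning: tan(π/2 - x) = sin(π/2 - x)/cos(π/2 - x) = cos(x)/sin(x) = cot(x), using the cofunction identities sin(π/2 - x) = cos(x) and cos(π/2 - x) = sin(x).
So the two sides agree for every real x for which both sides are defined.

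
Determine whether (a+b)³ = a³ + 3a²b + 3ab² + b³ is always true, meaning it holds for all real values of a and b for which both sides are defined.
Yes, this is an identity.

Claim: (a+b)³ = a³ + 3a²b + 3ab² + b³.
Reasoning: (a+b)³ = (a+b)(a+b)² = (a+b)(a² + 2ab + b²) = a³ + 2a²b + ab² + a²b + 2ab² + b³ = a³ + 3a²b + 3ab² + b³.
So the two sides agree for all real values of a and b for which both sides are defined.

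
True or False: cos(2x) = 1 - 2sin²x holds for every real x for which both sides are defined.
Claim: cos(2x) = 1 - 2sin²x.
Reasoning: cos(2x) = cos²x - sin²x. Replace cos²x by 1 - sin²x: (1 - sin²x) - sin²x = 1 - 2sin²x.
So the two sides agree for every real x for which both sides are defined.

Conclusion: True.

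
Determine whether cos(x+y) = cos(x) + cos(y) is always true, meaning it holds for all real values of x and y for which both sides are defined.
Claim: cos(x+y) = cos(x) + cos(y).
Test a specific point where both sides are defined: x = -π/2, y = 2π/3.
LHS = cos(x+y) ≈ 0.8660
RHS = cos(x) + cos(y) ≈ -0.5000
Since 0.8660 ≠ -0.5000, the equation fails at this point, so it cannot hold for all real values of x and y for which both sides are defined.
The correct expansion is cos(x+y) = cos(x)cos(y) - sin(x)sin(y); cosine is not additive.

Conclusion: No, this is NOT an identity.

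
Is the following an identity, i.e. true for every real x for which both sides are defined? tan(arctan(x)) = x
Claim: tan(arctan(x)) = x.
Reasoning: For every real x, arctan(x) is by definition the angle in (-π/2, π/2) whose tangent equals x. Taking the tangent of that angle returns x.
So the two sides agree for every real x for which both sides are defined.

Conclusion: Yes, this is an identity.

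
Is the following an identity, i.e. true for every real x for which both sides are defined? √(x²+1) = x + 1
Claim: √(x²+1) = x + 1.
Test a specific point where both sides are defined: x = 2.
LHS = √(x²+1) ≈ 2.2361
RHS = x + 1 ≈ 3.0000
Since 2.2361 ≠ 3.0000, the equation fails at this point, so it cannot hold for every real x for which both sides are defined.
(x+1)² = x² + 2x + 1 ≠ x² + 1 unless x = 0.

Conclusion: No, this is NOT an identity.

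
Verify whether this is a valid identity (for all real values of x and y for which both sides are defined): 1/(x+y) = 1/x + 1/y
Claim: 1/(x+y) = 1/x + 1/y.
Test a specific point where both sides are defined: x = 4, y = 1/2.
LHS = 1/(x+y) ≈ 0.2222
RHS = 1/x + 1/y ≈ 2.2500
Since 0.2222 ≠ 2.2500, the equation fails at this point, so it cannot hold for all real values of x and y for which both sides are defined.
1/x + 1/y = (x+y)/(xy), which is not 1/(x+y).

Conclusion: No, this is NOT an identity.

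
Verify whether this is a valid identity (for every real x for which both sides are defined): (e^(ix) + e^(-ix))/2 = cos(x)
Claim: (e^(ix) + e^(-ix))/2 = cos(x).
Reasoning: By Euler's formula e^(ix) = cos(x) + i·sin(x) and e^(-ix) = cos(x) - i·sin(x). Adding cancels the sine terms: e^(ix) + e^(-ix) = 2cos(x); divide by 2.
So the two sides agree for every real x for which both sides are defined.

Conclusion: Yes, this is an identity.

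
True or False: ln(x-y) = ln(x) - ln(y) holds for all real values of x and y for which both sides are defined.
Claim: ln(x-y) = ln(x) - ln(y).
Test a specific point where both sides are defined: x = 4, y = 3/2.
LHS = ln(x-y) ≈ 0.9163
RHS = ln(x) - ln(y) ≈ 0.9808
Since 0.9163 ≠ 0.9808, the equation fails at this point, so it cannot hold for all real values of x and y for which both sides are defined.
ln(x) - ln(y) = ln(x/y), not ln(x-y).

Conclusion: False.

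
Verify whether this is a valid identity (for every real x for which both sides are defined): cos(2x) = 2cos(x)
No, this is NOT an identity.

Claim: cos(2x) = 2cos(x).
Test a specific point where both sides are defined: x = π/3.
LHS = cos(2x) ≈ -0.5000
RHS = 2cos(x) ≈ 1.0000
Since -0.5000 ≠ 1.0000, the equation fails at this point, so it cannot hold for every real x for which both sides are defined.
The correct double-angle formula is cos(2x) = cos²x - sin²x.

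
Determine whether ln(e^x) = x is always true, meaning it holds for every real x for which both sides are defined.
Yes, this is an identity.

Claim: ln(e^x) = x.
Reasoning: ln is the inverse of the exponential: ln(e^x) asks for the exponent p with e^p = e^x, and since e^p is one-to-one that exponent is p = x.
So the two sides agree for every real x for which both sides are defined.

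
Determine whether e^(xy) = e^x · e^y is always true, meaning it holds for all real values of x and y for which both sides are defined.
No, this is NOT an identity.

Claim: e^(xy) = e^x · e^y.
Test a specific point where both sides are defined: x = 1/2, y = 2.
LHS = e^(xy) ≈ 2.7183
RHS = e^x · e^y ≈ 12.1825
Since 2.7183 ≠ 12.1825, the equation fails at this point, so it cannot hold for all real values of x and y for which both sides are defined.
e^x · e^y = e^(x+y), not e^(xy).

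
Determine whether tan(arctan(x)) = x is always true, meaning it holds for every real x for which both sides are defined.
Claim: tan(arctan(x)) = x.
Reasoning: For every real x, arctan(x) is by definition the angle in (-π/2, π/2) whose tangent equals x. Taking the tangent of that angle returns x.
So the two sides agree for every real x for which both sides are defined.

Conclusion: Yes, this is an identity.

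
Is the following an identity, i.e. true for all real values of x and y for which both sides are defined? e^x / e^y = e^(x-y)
Yes, this is an identity.

Claim: e^x / e^y = e^(x-y).
Reasoning: 1/e^y = e^(-y), so e^x / e^y = e^x · e^(-y) = e^(x + (-y)) = e^(x-y) by the product rule for exponents.
So the two sides agree for all real values of x and y for which both sides are defined.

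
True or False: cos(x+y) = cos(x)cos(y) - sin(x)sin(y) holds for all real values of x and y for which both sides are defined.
True.

Claim: cos(x+y) = cos(x)cos(y) - sin(x)sin(y).
Reasoning: By Euler's formula e^(i(x+y)) = e^(ix)·e^(iy) = (cos x + i·sin x)(cos y + i·sin y). The real part of the left side is cos(x+y); the real part of the product is cos(x)cos(y) - sin(x)sin(y) (since i·i = -1).
So the two sides agree for all real values of x and y for which both sides are defined.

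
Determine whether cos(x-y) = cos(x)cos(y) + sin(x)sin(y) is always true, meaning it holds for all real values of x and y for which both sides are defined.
Yes, this is an identity.

Claim: cos(x-y) = cos(x)cos(y) + sin(x)sin(y).
Reasoning: Replace y by -y in cos(x+y) = cos(x)cos(y) - sin(x)sin(y) and use cos(-y) = cos(y), sin(-y) = -sin(y): cos(x-y) = cos(x)cos(y) + sin(x)sin(y).
So the two sides agree for all real values of x and y for which both sides are defined.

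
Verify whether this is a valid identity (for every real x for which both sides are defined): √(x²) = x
No, this is NOT an identity.

Claim: √(x²) = x.
Test a specific point where both sides are defined: x = -1.
LHS = √(x²) ≈ 1.0000
RHS = x ≈ -1.0000
Since 1.0000 ≠ -1.0000, the equation fails at this point, so it cannot hold for every real x for which both sides are defined.
√(x²) = |x|, which differs from x whenever x < 0 (both sides are defined for every real x).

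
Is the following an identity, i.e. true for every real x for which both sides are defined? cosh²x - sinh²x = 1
Yes, this is an identity.

Claim: cosh²x - sinh²x = 1.
Reasoning: With cosh(x) = (e^x + e^-x)/2 and sinh(x) = (e^x - e^-x)/2: cosh²x = (e^(2x) + 2 + e^(-2x))/4 and sinh²x = (e^(2x) - 2 + e^(-2x))/4. Subtracting leaves 4/4 = 1.
So the two sides agree for every real x for which both sides are defined.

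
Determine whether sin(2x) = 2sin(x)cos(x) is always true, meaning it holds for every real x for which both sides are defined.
Yes, this is an identity.

Claim: sin(2x) = 2sin(x)cos(x).
Reasoning: Put y = x in the addition formula sin(x+y) = sin(x)cos(y) + cos(x)sin(y): sin(2x) = sin(x)cos(x) + cos(x)sin(x) = 2sin(x)cos(x).
So the two sides agree for every real x for which both sides are defined.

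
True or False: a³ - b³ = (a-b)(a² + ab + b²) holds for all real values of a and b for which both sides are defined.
True.

Claim: a³ - b³ = (a-b)(a² + ab + b²).
Reasoning: Expand the right side: (a-b)(a² + ab + b²) = a³ + a²b + ab² - a²b - ab² - b³ = a³ - b³ (the middle terms cancel in pairs).
So the two sides agree for all real values of a and b for which both sides are defined.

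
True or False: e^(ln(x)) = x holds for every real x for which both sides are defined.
Claim: e^(ln(x)) = x.
Reasoning: For x > 0, ln(x) is by definition the exponent p such that e^p = x. Raising e to that exponent therefore returns x: e^(ln x) = x.
So the two sides agree for every real x for which both sides are defined.

Conclusion: True.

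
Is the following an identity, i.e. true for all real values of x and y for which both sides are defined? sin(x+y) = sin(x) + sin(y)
Claim: sin(x+y) = sin(x) + sin(y).
Test a specific point where both sides are defined: x = 3π/4, y = 2π/3.
LHS = sin(x+y) ≈ -0.9659
RHS = sin(x) + sin(y) ≈ 1.5731
Since -0.9659 ≠ 1.5731, the equation fails at this point, so it cannot hold for all real values of x and y for which both sides are defined.
The correct expansion is sin(x+y) = sin(x)cos(y) + cos(x)sin(y); sine is not additive.

Conclusion: No, this is NOT an identity.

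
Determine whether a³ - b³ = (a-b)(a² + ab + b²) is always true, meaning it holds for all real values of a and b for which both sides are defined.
Yes, this is an identity.

Claim: a³ - b³ = (a-b)(a² + ab + b²).
Reasoning: Expand the right side: (a-b)(a² + ab + b²) = a³ + a²b + ab² - a²b - ab² - b³ = a³ - b³ (the middle terms cancel in pairs).
So the two sides agree for all real values of a and b for which both sides are defined.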